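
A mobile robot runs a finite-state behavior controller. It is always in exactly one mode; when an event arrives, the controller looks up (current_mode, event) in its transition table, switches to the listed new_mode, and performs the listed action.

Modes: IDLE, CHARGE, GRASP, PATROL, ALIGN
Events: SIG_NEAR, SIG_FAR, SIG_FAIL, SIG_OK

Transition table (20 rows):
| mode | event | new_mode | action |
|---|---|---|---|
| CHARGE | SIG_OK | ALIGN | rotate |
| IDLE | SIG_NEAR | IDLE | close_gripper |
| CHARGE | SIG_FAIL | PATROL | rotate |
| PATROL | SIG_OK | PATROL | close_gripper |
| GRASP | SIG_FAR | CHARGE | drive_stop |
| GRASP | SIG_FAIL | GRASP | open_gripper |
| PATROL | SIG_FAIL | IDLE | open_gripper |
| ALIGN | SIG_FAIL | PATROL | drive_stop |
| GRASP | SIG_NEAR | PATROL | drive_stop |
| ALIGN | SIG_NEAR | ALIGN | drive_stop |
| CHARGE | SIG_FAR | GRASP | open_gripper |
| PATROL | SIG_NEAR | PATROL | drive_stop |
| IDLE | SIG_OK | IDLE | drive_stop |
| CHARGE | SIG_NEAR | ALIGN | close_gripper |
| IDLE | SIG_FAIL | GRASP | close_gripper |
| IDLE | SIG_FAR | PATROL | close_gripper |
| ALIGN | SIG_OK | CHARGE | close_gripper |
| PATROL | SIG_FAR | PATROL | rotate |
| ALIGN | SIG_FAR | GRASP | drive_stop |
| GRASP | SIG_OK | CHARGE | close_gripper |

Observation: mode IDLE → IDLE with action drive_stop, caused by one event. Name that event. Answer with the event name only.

SIG_OK

try SIG_NEAR: (IDLE, SIG_NEAR) → (IDLE, close_gripper)
try SIG_FAR: (IDLE, SIG_FAR) → (PATROL, close_gripper)
try SIG_FAIL: (IDLE, SIG_FAIL) → (GRASP, close_gripper)
try SIG_OK: (IDLE, SIG_OK) → (IDLE, drive_stop)  ← matches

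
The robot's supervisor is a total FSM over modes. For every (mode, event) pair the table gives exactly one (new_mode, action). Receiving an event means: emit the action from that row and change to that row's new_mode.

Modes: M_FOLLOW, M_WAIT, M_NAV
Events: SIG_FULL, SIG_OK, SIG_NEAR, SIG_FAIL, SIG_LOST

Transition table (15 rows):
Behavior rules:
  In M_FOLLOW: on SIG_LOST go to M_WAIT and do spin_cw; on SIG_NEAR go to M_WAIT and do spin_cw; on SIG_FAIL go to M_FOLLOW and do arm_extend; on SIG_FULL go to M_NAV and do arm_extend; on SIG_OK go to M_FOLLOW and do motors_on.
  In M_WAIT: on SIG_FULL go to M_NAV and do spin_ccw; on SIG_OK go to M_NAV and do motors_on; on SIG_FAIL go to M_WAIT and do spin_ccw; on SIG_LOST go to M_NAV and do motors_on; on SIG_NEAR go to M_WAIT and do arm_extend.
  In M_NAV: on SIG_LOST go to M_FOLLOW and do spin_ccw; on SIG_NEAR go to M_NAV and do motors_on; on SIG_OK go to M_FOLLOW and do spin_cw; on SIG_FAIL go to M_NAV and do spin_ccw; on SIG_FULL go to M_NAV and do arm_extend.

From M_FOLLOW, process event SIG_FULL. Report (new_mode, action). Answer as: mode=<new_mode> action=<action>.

mode=M_NAV action=arm_extend

current mode = M_FOLLOW; filter table to that mode:
  (M_FOLLOW, SIG_LOST) → (M_WAIT, spin_cw)
  (M_FOLLOW, SIG_NEAR) → (M_WAIT, spin_cw)
  (M_FOLLOW, SIG_FAIL) → (M_FOLLOW, arm_extend)
  (M_FOLLOW, SIG_FULL) → (M_NAV, arm_extend)  ← event matches
  (M_FOLLOW, SIG_OK) → (M_FOLLOW, motors_on)
event = SIG_FULL selects (M_NAV, arm_extend)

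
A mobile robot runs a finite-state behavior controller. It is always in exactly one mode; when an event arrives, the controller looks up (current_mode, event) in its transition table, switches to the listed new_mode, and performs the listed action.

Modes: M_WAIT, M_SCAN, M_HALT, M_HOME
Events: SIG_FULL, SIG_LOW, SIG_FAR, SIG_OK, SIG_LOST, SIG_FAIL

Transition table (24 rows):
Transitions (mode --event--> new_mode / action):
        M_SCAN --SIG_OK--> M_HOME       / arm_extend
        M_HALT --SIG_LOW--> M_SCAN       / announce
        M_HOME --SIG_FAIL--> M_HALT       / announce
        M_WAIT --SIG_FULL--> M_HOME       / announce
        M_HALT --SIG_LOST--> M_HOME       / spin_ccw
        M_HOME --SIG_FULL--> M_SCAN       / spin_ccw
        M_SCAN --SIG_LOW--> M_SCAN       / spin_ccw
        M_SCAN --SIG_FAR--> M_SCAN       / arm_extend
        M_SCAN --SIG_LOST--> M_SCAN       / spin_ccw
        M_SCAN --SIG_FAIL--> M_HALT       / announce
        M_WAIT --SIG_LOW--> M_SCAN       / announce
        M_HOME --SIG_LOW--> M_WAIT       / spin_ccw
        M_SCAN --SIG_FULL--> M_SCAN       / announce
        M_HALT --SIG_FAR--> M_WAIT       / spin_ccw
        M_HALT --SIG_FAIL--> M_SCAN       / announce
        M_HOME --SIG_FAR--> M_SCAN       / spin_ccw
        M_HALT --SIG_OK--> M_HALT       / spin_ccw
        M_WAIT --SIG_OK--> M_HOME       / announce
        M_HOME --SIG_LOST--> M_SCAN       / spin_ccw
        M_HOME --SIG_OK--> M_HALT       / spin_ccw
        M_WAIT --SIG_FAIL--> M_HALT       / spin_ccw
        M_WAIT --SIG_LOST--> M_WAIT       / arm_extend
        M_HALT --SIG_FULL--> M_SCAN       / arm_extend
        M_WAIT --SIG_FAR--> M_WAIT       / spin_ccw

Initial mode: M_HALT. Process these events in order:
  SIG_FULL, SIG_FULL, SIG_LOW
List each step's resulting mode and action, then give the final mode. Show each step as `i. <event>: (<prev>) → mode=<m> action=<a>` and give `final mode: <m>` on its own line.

final mode: M_SCAN

1. SIG_FULL: (M_HALT) → mode=M_SCAN action=arm_extend
2. SIG_FULL: (M_SCAN) → mode=M_SCAN action=announce
3. SIG_LOW: (M_SCAN) → mode=M_SCAN action=spin_ccw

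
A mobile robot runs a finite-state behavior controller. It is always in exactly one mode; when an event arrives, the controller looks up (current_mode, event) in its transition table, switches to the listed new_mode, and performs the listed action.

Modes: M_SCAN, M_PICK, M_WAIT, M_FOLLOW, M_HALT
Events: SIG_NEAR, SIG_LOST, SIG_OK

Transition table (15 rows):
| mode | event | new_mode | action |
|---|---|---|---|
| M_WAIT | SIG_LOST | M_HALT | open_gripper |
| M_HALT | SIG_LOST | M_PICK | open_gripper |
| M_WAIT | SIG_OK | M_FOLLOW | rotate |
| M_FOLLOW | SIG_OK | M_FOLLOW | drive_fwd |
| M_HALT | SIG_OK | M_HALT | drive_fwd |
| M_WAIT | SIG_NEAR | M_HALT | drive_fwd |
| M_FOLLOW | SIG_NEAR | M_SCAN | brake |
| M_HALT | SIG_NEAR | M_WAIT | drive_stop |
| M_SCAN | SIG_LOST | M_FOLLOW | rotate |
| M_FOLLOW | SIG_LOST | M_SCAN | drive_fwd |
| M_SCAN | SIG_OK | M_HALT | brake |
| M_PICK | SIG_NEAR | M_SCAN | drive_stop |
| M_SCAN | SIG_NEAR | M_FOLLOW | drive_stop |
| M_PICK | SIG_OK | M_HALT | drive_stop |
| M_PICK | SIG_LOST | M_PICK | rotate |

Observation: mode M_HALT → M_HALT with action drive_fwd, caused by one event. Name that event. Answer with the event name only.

SIG_OK

try SIG_NEAR: (M_HALT, SIG_NEAR) → (M_WAIT, drive_stop)
try SIG_LOST: (M_HALT, SIG_LOST) → (M_PICK, open_gripper)
try SIG_OK: (M_HALT, SIG_OK) → (M_HALT, drive_fwd)  ← matches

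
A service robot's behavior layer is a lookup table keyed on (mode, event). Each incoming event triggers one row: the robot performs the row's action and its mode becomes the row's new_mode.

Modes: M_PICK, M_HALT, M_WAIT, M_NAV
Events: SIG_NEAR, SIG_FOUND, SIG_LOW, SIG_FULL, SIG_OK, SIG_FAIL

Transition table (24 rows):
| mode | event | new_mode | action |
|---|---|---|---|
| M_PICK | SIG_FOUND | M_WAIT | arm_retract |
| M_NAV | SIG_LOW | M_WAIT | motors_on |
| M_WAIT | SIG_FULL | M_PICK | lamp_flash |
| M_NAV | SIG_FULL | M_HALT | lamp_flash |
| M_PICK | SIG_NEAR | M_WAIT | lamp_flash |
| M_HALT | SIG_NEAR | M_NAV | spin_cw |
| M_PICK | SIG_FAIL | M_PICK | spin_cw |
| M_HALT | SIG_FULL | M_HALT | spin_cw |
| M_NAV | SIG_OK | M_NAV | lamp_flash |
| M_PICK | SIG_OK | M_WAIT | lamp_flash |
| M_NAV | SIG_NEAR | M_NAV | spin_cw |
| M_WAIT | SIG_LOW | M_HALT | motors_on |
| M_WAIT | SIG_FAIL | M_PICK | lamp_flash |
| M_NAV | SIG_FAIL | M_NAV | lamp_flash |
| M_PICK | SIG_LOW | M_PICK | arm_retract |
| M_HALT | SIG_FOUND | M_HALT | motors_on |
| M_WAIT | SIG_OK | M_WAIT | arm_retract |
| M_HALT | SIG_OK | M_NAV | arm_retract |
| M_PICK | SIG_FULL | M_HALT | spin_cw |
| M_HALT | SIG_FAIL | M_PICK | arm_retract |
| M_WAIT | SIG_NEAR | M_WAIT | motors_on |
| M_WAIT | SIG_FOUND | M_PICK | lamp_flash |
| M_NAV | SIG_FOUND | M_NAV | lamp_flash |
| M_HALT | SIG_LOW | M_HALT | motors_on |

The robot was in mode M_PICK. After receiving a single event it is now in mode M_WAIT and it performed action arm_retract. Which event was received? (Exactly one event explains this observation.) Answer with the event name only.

SIG_FOUND

try SIG_NEAR: (M_PICK, SIG_NEAR) → (M_WAIT, lamp_flash)
try SIG_FOUND: (M_PICK, SIG_FOUND) → (M_WAIT, arm_retract)  ← matches
try SIG_LOW: (M_PICK, SIG_LOW) → (M_PICK, arm_retract)
try SIG_FULL: (M_PICK, SIG_FULL) → (M_HALT, spin_cw)
try SIG_OK: (M_PICK, SIG_OK) → (M_WAIT, lamp_flash)
try SIG_FAIL: (M_PICK, SIG_FAIL) → (M_PICK, spin_cw)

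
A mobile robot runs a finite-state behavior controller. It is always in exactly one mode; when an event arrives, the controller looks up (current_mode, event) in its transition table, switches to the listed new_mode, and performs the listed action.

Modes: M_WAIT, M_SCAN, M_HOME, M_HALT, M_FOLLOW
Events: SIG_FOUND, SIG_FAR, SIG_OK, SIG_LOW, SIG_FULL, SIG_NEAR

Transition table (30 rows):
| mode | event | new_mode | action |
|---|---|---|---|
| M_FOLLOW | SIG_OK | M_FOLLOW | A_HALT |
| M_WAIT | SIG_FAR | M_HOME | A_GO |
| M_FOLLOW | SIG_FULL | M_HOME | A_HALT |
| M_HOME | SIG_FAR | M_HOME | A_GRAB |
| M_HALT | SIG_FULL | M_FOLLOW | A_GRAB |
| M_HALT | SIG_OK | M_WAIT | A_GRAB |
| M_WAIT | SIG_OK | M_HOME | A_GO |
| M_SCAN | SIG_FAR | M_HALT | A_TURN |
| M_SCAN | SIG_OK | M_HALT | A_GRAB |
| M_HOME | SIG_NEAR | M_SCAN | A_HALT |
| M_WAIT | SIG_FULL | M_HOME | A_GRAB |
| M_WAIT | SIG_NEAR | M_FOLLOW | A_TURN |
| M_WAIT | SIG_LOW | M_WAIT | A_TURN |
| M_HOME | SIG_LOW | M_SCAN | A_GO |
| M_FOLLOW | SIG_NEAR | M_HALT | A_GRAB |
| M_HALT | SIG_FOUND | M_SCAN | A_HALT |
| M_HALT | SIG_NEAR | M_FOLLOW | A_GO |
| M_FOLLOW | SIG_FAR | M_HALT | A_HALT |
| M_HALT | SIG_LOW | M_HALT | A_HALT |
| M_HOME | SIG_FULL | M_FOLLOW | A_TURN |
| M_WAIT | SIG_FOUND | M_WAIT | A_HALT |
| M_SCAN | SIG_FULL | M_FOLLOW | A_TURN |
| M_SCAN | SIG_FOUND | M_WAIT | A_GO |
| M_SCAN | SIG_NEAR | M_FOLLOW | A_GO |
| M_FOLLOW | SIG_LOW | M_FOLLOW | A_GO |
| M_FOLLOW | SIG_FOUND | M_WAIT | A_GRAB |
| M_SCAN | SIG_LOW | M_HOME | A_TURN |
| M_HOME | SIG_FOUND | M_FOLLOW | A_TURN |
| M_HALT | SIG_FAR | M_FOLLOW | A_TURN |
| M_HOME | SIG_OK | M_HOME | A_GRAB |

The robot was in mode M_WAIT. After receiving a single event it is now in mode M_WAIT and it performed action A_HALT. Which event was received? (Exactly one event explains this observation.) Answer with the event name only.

try SIG_FOUND: (M_WAIT, SIG_FOUND) → (M_WAIT, A_HALT)  ← matches
try SIG_FAR: (M_WAIT, SIG_FAR) → (M_HOME, A_GO)
try SIG_OK: (M_WAIT, SIG_OK) → (M_HOME, A_GO)
try SIG_LOW: (M_WAIT, SIG_LOW) → (M_WAIT, A_TURN)
try SIG_FULL: (M_WAIT, SIG_FULL) → (M_HOME, A_GRAB)
try SIG_NEAR: (M_WAIT, SIG_NEAR) → (M_FOLLOW, A_TURN)

SIG_FOUND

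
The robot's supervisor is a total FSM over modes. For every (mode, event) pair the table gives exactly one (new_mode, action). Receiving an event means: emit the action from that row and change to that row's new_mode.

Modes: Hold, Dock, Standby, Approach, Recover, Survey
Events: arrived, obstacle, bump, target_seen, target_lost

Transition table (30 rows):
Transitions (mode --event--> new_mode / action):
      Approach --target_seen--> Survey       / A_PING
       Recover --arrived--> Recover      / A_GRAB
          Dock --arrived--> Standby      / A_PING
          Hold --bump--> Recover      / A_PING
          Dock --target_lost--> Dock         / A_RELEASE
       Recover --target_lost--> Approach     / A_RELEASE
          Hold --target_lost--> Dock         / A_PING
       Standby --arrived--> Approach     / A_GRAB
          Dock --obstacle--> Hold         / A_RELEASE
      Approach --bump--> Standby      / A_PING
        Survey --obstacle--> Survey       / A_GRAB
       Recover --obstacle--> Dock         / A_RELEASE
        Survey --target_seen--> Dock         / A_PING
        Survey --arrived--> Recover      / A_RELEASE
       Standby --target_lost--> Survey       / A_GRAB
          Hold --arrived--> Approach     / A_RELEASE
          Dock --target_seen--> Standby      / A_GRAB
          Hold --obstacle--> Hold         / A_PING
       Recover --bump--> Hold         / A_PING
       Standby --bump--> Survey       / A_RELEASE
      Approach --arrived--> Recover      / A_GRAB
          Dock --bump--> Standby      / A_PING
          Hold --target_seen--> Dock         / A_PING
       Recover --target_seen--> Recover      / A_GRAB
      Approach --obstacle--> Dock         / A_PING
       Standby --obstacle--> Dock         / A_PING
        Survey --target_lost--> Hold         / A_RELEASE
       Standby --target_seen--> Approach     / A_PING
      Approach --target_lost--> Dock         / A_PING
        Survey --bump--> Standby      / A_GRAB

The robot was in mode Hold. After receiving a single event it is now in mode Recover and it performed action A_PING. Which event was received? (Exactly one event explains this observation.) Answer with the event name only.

try arrived: (Hold, arrived) → (Approach, A_RELEASE)
try obstacle: (Hold, obstacle) → (Hold, A_PING)
try bump: (Hold, bump) → (Recover, A_PING)  ← matches
try target_seen: (Hold, target_seen) → (Dock, A_PING)
try target_lost: (Hold, target_lost) → (Dock, A_PING)

bump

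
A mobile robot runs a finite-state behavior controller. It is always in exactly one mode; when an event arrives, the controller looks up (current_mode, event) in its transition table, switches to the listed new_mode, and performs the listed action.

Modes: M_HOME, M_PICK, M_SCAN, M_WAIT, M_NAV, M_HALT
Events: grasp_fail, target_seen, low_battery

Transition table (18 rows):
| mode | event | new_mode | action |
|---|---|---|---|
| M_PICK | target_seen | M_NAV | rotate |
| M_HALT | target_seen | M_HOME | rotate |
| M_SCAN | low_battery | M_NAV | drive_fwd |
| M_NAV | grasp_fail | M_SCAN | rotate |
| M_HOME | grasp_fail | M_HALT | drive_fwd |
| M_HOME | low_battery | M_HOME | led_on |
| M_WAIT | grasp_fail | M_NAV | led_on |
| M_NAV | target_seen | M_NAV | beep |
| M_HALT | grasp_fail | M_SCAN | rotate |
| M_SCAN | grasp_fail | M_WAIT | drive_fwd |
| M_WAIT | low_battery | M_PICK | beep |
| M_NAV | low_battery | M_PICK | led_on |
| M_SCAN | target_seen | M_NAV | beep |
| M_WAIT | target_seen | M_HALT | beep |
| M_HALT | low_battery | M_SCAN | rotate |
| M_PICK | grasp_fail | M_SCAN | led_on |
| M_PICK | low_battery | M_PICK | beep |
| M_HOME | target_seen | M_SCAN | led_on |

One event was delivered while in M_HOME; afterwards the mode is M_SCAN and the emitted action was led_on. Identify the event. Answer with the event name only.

target_seen

try grasp_fail: (M_HOME, grasp_fail) → (M_HALT, drive_fwd)
try target_seen: (M_HOME, target_seen) → (M_SCAN, led_on)  ← matches
try low_battery: (M_HOME, low_battery) → (M_HOME, led_on)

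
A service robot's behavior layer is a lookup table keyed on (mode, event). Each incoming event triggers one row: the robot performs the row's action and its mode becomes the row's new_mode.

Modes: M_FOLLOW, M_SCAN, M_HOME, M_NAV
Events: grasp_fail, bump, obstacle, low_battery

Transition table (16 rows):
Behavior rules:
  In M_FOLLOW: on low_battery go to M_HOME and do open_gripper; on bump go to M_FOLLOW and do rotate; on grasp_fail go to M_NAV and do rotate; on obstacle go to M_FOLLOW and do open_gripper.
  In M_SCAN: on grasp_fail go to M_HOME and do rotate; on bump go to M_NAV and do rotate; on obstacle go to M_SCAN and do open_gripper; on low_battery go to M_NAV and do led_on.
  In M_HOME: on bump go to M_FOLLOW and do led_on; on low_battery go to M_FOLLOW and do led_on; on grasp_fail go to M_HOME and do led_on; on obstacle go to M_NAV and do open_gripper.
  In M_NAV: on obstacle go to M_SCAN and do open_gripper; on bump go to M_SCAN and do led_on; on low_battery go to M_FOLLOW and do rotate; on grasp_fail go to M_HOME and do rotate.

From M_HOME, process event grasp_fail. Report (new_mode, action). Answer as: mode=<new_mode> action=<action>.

mode=M_HOME action=led_on

current mode = M_HOME; filter table to that mode:
  (M_HOME, bump) → (M_FOLLOW, led_on)
  (M_HOME, low_battery) → (M_FOLLOW, led_on)
  (M_HOME, grasp_fail) → (M_HOME, led_on)  ← event matches
  (M_HOME, obstacle) → (M_NAV, open_gripper)
event = grasp_fail selects (M_HOME, led_on)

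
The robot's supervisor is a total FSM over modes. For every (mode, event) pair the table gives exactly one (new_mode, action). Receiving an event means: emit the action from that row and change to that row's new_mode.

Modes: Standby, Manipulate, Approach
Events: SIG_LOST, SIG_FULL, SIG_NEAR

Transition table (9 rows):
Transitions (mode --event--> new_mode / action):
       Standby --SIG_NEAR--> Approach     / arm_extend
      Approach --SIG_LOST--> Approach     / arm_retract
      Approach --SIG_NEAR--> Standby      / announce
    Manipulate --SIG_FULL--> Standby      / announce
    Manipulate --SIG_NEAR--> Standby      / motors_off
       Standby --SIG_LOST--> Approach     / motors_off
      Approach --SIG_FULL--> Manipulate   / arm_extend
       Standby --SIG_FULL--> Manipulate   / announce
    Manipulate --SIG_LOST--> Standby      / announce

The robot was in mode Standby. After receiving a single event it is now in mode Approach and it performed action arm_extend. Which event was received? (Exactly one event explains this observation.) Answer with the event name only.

SIG_NEAR

try SIG_LOST: (Standby, SIG_LOST) → (Approach, motors_off)
try SIG_FULL: (Standby, SIG_FULL) → (Manipulate, announce)
try SIG_NEAR: (Standby, SIG_NEAR) → (Approach, arm_extend)  ← matches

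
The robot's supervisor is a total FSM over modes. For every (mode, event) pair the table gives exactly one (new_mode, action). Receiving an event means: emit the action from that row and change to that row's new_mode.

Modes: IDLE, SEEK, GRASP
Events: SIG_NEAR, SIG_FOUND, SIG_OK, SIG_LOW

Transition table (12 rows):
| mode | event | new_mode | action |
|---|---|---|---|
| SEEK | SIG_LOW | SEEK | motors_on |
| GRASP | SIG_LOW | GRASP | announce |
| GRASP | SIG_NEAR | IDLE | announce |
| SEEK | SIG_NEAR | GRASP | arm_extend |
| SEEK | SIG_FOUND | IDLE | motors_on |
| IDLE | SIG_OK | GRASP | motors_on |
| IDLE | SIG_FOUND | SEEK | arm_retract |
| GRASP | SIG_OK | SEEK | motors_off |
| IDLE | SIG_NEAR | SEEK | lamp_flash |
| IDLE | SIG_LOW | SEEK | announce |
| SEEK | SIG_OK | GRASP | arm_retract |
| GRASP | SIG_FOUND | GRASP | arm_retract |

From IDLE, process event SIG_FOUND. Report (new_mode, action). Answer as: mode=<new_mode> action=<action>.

current mode = IDLE; filter table to that mode:
  (IDLE, SIG_OK) → (GRASP, motors_on)
  (IDLE, SIG_FOUND) → (SEEK, arm_retract)  ← event matches
  (IDLE, SIG_NEAR) → (SEEK, lamp_flash)
  (IDLE, SIG_LOW) → (SEEK, announce)
event = SIG_FOUND selects (SEEK, arm_retract)

mode=SEEK action=arm_retract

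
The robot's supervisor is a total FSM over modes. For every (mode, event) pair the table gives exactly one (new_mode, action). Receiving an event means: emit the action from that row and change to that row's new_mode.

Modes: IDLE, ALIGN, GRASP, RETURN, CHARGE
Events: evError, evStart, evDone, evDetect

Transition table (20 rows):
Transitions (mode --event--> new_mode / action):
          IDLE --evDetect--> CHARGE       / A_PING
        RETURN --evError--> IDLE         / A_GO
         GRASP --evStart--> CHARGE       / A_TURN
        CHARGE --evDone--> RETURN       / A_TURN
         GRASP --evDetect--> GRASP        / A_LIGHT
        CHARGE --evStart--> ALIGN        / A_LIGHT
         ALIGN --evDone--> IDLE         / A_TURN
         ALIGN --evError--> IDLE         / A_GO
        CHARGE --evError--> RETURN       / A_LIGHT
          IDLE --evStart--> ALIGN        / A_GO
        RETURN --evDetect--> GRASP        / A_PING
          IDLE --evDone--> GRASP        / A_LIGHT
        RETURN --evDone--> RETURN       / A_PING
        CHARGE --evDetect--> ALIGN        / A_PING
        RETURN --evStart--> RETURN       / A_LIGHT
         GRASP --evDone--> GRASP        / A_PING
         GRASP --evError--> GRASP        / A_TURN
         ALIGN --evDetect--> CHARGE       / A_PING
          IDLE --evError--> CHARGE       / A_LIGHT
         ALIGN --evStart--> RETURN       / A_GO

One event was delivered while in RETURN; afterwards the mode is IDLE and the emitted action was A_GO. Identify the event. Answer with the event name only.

evError

try evError: (RETURN, evError) → (IDLE, A_GO)  ← matches
try evStart: (RETURN, evStart) → (RETURN, A_LIGHT)
try evDone: (RETURN, evDone) → (RETURN, A_PING)
try evDetect: (RETURN, evDetect) → (GRASP, A_PING)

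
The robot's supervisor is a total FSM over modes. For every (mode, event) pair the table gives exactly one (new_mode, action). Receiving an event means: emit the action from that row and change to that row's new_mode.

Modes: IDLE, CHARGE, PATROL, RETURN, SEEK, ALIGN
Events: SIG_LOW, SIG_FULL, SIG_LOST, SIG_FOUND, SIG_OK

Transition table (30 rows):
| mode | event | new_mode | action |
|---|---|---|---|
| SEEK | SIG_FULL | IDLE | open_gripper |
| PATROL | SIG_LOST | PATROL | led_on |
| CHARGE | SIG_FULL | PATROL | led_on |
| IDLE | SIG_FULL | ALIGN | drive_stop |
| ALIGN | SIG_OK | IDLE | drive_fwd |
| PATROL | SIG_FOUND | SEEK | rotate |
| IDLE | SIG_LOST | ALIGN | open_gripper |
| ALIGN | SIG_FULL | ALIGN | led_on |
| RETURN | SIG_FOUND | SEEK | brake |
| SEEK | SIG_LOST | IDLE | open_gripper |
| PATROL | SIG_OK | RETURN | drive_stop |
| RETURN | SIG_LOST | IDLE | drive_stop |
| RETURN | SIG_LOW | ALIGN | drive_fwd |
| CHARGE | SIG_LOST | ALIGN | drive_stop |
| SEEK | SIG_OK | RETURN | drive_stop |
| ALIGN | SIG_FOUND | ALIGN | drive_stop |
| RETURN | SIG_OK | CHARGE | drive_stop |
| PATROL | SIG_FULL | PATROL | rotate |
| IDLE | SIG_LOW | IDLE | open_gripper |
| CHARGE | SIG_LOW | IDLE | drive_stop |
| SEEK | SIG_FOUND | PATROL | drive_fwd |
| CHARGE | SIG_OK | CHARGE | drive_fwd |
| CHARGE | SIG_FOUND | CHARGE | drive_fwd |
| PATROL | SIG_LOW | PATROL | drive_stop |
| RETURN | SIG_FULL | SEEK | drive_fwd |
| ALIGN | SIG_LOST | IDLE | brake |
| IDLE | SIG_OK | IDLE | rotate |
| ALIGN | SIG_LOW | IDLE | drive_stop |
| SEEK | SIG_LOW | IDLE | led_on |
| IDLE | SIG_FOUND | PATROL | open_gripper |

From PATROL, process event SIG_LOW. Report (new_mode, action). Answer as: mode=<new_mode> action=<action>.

current mode = PATROL; filter table to that mode:
  (PATROL, SIG_LOST) → (PATROL, led_on)
  (PATROL, SIG_FOUND) → (SEEK, rotate)
  (PATROL, SIG_OK) → (RETURN, drive_stop)
  (PATROL, SIG_FULL) → (PATROL, rotate)
  (PATROL, SIG_LOW) → (PATROL, drive_stop)  ← event matches
event = SIG_LOW selects (PATROL, drive_stop)

mode=PATROL action=drive_stop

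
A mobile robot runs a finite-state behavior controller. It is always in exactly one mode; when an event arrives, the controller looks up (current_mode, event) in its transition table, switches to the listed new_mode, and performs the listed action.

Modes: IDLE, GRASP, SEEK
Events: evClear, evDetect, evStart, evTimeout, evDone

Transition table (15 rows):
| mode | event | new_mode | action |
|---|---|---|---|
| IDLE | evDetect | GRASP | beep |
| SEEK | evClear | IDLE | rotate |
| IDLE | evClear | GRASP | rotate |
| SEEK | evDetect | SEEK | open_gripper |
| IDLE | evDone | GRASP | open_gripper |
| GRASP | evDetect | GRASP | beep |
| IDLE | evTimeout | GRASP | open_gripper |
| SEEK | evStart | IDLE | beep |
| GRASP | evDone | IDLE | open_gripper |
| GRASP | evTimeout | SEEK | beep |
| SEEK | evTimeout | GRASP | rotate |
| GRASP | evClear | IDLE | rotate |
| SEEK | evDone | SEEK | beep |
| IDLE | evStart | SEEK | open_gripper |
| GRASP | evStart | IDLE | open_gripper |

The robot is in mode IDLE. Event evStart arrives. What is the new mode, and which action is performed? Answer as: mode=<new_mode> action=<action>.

mode=SEEK action=open_gripper

current mode = IDLE; filter table to that mode:
  (IDLE, evDetect) → (GRASP, beep)
  (IDLE, evClear) → (GRASP, rotate)
  (IDLE, evDone) → (GRASP, open_gripper)
  (IDLE, evTimeout) → (GRASP, open_gripper)
  (IDLE, evStart) → (SEEK, open_gripper)  ← event matches
event = evStart selects (SEEK, open_gripper)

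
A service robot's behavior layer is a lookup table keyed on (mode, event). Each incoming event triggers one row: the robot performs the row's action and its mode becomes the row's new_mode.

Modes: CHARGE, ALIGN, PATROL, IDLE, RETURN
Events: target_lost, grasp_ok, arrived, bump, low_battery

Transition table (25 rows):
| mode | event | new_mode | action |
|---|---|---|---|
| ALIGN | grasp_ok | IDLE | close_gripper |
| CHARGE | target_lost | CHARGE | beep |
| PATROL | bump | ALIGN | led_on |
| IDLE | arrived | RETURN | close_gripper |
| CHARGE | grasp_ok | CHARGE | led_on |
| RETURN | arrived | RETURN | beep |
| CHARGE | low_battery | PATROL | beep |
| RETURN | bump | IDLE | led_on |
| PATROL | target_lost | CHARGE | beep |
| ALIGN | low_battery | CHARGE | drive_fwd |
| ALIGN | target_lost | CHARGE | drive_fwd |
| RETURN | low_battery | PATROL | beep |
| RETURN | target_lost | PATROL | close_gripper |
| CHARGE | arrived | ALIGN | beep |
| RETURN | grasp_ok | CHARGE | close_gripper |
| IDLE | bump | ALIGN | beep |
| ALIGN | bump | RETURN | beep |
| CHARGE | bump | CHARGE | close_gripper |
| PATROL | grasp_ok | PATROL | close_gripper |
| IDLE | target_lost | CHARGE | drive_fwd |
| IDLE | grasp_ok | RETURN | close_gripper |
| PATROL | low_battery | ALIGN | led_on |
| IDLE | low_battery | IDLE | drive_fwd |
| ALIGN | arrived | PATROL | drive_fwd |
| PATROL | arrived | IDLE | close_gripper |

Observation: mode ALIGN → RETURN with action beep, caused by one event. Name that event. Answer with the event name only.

try target_lost: (ALIGN, target_lost) → (CHARGE, drive_fwd)
try grasp_ok: (ALIGN, grasp_ok) → (IDLE, close_gripper)
try arrived: (ALIGN, arrived) → (PATROL, drive_fwd)
try bump: (ALIGN, bump) → (RETURN, beep)  ← matches
try low_battery: (ALIGN, low_battery) → (CHARGE, drive_fwd)

bump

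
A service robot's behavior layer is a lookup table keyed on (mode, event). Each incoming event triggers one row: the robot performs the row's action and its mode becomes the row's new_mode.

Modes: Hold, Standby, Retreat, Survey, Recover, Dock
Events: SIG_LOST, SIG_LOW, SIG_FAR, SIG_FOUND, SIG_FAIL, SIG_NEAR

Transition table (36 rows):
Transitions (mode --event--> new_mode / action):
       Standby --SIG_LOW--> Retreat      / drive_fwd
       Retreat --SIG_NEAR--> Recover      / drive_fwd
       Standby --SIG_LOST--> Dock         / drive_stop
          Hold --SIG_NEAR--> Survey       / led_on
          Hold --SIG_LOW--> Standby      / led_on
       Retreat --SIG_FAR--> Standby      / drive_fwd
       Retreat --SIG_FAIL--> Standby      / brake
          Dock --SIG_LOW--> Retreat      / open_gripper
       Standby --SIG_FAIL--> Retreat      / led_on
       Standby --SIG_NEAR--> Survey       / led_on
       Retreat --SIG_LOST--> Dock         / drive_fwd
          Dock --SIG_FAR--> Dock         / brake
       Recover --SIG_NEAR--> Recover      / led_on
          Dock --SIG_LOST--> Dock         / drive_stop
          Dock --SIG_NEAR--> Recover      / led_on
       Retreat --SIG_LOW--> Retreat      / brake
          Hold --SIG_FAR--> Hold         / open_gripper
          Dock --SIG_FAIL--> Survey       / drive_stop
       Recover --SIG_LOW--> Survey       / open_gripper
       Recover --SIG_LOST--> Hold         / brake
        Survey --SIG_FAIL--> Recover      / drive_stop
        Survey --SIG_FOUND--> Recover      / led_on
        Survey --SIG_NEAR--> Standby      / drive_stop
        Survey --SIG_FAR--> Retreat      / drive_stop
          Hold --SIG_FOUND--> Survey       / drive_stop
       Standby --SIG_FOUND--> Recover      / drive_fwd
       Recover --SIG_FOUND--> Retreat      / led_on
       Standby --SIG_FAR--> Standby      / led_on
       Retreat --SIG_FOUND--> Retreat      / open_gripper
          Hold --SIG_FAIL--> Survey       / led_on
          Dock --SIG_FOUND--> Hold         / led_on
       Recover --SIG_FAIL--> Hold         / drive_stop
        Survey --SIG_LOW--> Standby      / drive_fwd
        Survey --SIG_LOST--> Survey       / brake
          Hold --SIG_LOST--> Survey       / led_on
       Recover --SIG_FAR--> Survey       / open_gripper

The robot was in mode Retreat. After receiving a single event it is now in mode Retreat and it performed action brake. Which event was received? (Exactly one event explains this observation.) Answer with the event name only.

SIG_LOW

try SIG_LOST: (Retreat, SIG_LOST) → (Dock, drive_fwd)
try SIG_LOW: (Retreat, SIG_LOW) → (Retreat, brake)  ← matches
try SIG_FAR: (Retreat, SIG_FAR) → (Standby, drive_fwd)
try SIG_FOUND: (Retreat, SIG_FOUND) → (Retreat, open_gripper)
try SIG_FAIL: (Retreat, SIG_FAIL) → (Standby, brake)
try SIG_NEAR: (Retreat, SIG_NEAR) → (Recover, drive_fwd)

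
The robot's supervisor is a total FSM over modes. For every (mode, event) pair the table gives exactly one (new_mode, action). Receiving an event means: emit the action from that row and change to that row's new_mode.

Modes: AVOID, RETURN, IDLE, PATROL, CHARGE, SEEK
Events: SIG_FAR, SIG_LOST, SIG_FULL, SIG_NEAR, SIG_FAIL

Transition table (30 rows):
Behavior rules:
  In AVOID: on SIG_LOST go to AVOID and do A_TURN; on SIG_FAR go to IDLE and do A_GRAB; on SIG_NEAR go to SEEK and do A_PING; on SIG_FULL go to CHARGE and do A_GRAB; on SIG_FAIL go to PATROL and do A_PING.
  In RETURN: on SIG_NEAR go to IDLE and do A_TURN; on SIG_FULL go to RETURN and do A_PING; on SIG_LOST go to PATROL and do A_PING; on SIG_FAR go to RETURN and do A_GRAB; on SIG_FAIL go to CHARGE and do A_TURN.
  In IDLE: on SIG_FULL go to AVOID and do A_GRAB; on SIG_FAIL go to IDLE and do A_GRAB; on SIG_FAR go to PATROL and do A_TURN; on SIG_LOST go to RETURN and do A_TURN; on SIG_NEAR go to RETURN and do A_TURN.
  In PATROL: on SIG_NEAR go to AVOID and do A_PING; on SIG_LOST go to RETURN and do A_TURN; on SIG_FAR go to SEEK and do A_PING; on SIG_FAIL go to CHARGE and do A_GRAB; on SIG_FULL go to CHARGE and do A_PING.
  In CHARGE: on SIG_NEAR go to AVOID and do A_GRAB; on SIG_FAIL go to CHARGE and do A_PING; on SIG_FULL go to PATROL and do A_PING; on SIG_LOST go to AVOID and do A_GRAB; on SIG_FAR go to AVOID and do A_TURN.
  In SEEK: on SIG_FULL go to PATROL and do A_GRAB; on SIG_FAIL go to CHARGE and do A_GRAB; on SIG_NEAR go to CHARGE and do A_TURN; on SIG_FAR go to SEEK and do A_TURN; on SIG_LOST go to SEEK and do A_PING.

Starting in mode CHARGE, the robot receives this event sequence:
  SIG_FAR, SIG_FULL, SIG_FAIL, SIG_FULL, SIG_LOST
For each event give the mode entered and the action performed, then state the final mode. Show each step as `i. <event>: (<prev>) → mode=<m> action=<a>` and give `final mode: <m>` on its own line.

1. SIG_FAR: (CHARGE) → mode=AVOID action=A_TURN
2. SIG_FULL: (AVOID) → mode=CHARGE action=A_GRAB
3. SIG_FAIL: (CHARGE) → mode=CHARGE action=A_PING
4. SIG_FULL: (CHARGE) → mode=PATROL action=A_PING
5. SIG_LOST: (PATROL) → mode=RETURN action=A_TURN

final mode: RETURN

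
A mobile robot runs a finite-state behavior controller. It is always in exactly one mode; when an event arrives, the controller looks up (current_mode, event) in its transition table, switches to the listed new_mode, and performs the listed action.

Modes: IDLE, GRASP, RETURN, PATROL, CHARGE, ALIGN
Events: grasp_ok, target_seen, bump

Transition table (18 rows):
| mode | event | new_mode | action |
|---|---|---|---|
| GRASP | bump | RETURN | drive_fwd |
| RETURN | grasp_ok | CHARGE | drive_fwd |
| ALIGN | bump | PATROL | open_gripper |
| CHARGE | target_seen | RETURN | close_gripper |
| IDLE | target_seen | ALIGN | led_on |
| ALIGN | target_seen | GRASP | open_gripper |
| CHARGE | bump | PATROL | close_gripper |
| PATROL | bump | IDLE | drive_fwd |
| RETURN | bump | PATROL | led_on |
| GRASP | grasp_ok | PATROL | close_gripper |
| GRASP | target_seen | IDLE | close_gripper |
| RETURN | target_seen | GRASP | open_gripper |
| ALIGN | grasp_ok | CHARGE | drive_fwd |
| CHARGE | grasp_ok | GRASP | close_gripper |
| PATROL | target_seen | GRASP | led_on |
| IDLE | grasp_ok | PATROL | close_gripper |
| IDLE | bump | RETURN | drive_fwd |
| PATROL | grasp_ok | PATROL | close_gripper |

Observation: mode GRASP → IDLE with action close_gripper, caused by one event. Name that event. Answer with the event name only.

target_seen

try grasp_ok: (GRASP, grasp_ok) → (PATROL, close_gripper)
try target_seen: (GRASP, target_seen) → (IDLE, close_gripper)  ← matches
try bump: (GRASP, bump) → (RETURN, drive_fwd)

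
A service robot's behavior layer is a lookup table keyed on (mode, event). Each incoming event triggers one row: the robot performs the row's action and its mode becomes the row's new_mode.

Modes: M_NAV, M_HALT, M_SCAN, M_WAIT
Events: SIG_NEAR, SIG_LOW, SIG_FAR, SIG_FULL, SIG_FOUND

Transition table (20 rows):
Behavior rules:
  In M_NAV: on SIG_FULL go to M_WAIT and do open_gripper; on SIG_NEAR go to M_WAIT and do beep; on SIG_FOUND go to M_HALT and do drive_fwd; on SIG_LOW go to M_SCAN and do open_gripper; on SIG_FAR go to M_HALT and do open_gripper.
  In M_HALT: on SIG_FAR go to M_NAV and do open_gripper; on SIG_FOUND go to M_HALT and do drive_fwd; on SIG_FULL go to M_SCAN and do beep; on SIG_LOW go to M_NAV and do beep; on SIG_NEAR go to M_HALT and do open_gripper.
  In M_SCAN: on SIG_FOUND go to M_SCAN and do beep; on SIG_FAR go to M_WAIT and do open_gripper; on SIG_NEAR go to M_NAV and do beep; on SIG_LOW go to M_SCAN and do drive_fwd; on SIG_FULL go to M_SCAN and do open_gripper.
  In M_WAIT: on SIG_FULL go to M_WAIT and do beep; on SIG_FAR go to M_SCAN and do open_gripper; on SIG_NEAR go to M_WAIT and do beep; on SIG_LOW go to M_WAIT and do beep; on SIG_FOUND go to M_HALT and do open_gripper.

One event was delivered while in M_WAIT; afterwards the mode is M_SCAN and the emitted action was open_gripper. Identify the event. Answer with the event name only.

SIG_FAR

try SIG_NEAR: (M_WAIT, SIG_NEAR) → (M_WAIT, beep)
try SIG_LOW: (M_WAIT, SIG_LOW) → (M_WAIT, beep)
try SIG_FAR: (M_WAIT, SIG_FAR) → (M_SCAN, open_gripper)  ← matches
try SIG_FULL: (M_WAIT, SIG_FULL) → (M_WAIT, beep)
try SIG_FOUND: (M_WAIT, SIG_FOUND) → (M_HALT, open_gripper)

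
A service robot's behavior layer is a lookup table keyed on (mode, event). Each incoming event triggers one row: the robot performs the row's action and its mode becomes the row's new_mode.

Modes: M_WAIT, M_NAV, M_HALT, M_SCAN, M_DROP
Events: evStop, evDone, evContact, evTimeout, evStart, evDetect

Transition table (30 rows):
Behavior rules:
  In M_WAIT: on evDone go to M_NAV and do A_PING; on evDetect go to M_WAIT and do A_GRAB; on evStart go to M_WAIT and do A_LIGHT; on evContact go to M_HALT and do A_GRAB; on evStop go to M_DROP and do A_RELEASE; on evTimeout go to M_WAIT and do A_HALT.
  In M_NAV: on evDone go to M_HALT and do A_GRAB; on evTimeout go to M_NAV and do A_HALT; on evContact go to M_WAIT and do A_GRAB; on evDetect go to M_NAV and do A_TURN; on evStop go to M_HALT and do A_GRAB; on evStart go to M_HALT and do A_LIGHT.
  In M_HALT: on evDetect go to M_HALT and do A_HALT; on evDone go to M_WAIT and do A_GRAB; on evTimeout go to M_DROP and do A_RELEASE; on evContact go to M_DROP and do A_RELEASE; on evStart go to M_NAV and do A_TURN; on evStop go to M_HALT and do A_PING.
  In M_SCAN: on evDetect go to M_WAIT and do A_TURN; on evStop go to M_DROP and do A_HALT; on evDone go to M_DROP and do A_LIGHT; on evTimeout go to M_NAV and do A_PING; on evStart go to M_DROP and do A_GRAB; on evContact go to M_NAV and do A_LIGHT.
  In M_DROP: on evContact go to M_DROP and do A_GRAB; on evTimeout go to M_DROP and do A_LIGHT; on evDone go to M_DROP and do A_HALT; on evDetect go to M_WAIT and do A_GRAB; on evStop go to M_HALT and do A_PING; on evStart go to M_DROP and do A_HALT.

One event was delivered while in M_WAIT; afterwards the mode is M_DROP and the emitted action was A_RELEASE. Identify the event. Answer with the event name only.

evStop

try evStop: (M_WAIT, evStop) → (M_DROP, A_RELEASE)  ← matches
try evDone: (M_WAIT, evDone) → (M_NAV, A_PING)
try evContact: (M_WAIT, evContact) → (M_HALT, A_GRAB)
try evTimeout: (M_WAIT, evTimeout) → (M_WAIT, A_HALT)
try evStart: (M_WAIT, evStart) → (M_WAIT, A_LIGHT)
try evDetect: (M_WAIT, evDetect) → (M_WAIT, A_GRAB)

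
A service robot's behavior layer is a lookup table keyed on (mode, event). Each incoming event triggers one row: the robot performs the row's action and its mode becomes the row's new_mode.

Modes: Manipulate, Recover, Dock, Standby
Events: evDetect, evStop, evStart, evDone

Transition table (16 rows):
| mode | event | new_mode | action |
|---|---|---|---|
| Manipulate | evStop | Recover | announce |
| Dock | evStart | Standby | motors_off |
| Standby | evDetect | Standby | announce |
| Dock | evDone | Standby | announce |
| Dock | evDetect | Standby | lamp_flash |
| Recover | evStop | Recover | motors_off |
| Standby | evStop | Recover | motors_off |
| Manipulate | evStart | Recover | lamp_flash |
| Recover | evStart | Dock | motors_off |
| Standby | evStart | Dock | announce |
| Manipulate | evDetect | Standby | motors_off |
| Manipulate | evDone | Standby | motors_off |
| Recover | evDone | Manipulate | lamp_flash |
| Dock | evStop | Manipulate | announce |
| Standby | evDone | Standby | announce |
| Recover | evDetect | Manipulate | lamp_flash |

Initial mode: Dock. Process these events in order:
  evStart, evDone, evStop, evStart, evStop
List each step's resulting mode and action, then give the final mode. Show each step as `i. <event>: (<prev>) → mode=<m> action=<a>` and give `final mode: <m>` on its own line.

1. evStart: (Dock) → mode=Standby action=motors_off
2. evDone: (Standby) → mode=Standby action=announce
3. evStop: (Standby) → mode=Recover action=motors_off
4. evStart: (Recover) → mode=Dock action=motors_off
5. evStop: (Dock) → mode=Manipulate action=announce

final mode: Manipulate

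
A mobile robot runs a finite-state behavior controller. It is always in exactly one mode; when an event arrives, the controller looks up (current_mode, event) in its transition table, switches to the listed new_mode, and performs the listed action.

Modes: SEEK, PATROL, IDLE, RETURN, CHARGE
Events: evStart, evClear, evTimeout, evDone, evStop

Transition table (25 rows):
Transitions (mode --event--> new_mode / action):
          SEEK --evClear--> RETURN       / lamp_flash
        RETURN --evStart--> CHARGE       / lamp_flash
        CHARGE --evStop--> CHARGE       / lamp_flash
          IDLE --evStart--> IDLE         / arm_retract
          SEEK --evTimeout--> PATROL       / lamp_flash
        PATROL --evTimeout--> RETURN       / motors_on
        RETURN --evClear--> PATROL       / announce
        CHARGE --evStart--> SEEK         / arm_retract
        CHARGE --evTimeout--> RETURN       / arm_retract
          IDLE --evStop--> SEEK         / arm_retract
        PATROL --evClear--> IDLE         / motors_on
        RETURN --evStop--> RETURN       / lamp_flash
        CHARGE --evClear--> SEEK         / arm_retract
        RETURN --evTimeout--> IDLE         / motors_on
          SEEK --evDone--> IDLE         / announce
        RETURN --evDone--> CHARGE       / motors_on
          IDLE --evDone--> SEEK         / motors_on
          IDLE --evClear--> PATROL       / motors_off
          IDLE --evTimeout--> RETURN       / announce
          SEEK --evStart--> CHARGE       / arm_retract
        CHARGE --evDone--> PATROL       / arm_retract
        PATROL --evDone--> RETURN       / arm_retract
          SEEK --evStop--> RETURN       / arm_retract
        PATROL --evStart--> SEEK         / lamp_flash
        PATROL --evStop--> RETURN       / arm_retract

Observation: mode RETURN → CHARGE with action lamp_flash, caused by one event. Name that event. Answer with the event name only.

evStart

try evStart: (RETURN, evStart) → (CHARGE, lamp_flash)  ← matches
try evClear: (RETURN, evClear) → (PATROL, announce)
try evTimeout: (RETURN, evTimeout) → (IDLE, motors_on)
try evDone: (RETURN, evDone) → (CHARGE, motors_on)
try evStop: (RETURN, evStop) → (RETURN, lamp_flash)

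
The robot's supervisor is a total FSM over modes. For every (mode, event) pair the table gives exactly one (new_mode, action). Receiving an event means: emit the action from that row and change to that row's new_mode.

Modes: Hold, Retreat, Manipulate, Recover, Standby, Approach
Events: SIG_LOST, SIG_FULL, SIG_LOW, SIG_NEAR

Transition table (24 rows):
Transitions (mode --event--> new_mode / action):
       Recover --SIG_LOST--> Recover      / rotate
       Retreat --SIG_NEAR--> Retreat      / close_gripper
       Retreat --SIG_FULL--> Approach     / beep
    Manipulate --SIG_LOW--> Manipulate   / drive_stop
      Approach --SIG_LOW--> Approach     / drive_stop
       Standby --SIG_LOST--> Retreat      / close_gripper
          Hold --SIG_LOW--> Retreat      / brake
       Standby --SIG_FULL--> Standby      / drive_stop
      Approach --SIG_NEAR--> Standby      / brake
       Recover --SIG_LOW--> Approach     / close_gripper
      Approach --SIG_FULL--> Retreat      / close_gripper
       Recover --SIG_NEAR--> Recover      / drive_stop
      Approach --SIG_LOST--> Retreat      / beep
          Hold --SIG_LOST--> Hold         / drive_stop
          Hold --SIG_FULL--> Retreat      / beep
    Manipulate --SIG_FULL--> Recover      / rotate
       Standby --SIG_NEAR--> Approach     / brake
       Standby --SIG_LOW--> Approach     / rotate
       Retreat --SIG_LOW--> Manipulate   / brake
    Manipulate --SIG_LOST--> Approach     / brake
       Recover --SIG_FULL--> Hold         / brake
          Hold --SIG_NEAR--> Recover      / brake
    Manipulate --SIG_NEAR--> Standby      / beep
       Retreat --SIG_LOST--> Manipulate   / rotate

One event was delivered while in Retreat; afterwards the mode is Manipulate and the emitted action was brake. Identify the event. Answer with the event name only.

SIG_LOW

try SIG_LOST: (Retreat, SIG_LOST) → (Manipulate, rotate)
try SIG_FULL: (Retreat, SIG_FULL) → (Approach, beep)
try SIG_LOW: (Retreat, SIG_LOW) → (Manipulate, brake)  ← matches
try SIG_NEAR: (Retreat, SIG_NEAR) → (Retreat, close_gripper)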